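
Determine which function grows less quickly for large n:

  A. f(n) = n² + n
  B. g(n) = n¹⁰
A

f(n) = n² + n is O(n²), while g(n) = n¹⁰ is O(n¹⁰).
Since O(n²) grows slower than O(n¹⁰), f(n) is dominated.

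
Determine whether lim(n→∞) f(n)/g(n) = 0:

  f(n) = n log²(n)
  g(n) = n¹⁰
True

f(n) = n log²(n) is O(n log² n), and g(n) = n¹⁰ is O(n¹⁰).
Since O(n log² n) grows strictly slower than O(n¹⁰), f(n) = o(g(n)) is true.
This means lim(n→∞) f(n)/g(n) = 0.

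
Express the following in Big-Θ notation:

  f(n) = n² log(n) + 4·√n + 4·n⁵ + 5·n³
Θ(n⁵)

Order the terms by growth rate: 4·√n ≺ n² log(n) ≺ 5·n³ ≺ 4·n⁵.
The fastest-growing term 4·n⁵ dominates as n → ∞; dropping its constant factor gives Θ(n⁵).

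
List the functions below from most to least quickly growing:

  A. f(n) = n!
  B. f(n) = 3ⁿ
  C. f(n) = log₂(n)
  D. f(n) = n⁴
A > B > D > C

Comparing growth rates:
A = n! is O(n!)
B = 3ⁿ is O(3ⁿ)
D = n⁴ is O(n⁴)
C = log₂(n) is O(log n)

Therefore, the order from fastest to slowest is: A > B > D > C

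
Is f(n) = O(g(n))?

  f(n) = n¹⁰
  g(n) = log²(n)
False

f(n) = n¹⁰ is O(n¹⁰), and g(n) = log²(n) is O(log² n).
Since O(n¹⁰) grows faster than O(log² n), f(n) = O(g(n)) is false.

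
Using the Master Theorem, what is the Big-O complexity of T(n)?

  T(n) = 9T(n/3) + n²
Θ(n² log n)

Master Theorem: a = 9, b = 3, f(n) = n².
Compute the critical exponent d = log₃(9) = 2.
Compare f(n) = Θ(n²) against n^d:
  k = 2 = d, so f(n) = Θ(n^d) — Case 2.
  Work is balanced across levels: T(n) = Θ(n^d log n) = Θ(n² log n).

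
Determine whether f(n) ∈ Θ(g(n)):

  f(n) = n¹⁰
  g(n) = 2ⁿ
False

f(n) = n¹⁰ is O(n¹⁰), and g(n) = 2ⁿ is O(2ⁿ).
Since they have different growth rates, f(n) = Θ(g(n)) is false.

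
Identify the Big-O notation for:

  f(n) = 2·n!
O(n!)

The dominant term in 2·n! is 2·n!, which is Θ(n!).
Constants are absorbed, so the tightest bound is O(n!).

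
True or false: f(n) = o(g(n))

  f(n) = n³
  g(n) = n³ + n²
False

f(n) = n³ is O(n³), and g(n) = n³ + n² is O(n³).
Since they have the same growth rate, f(n) = o(g(n)) is false.
(f = o(g) requires f to grow strictly slower, not equal.)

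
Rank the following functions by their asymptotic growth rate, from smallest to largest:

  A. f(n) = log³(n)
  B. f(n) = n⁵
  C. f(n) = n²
A < C < B

Comparing growth rates:
A = log³(n) is O(log³ n)
C = n² is O(n²)
B = n⁵ is O(n⁵)

Therefore, the order from slowest to fastest is: A < C < B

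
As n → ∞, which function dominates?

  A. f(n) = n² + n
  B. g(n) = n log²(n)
A

f(n) = n² + n is O(n²), while g(n) = n log²(n) is O(n log² n).
Since O(n²) grows faster than O(n log² n), f(n) dominates.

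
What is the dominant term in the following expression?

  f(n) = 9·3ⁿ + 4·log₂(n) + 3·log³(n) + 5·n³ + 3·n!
3·n!

Looking at each term:
  - 9·3ⁿ is O(3ⁿ)
  - 4·log₂(n) is O(log n)
  - 3·log³(n) is O(log³ n)
  - 5·n³ is O(n³)
  - 3·n! is O(n!)

The term 3·n! (O(n!)) grows fastest and dominates all others.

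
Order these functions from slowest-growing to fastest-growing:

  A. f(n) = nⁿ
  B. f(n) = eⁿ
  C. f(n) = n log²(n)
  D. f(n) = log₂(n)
D < C < B < A

Comparing growth rates:
D = log₂(n) is O(log n)
C = n log²(n) is O(n log² n)
B = eⁿ is O(eⁿ)
A = nⁿ is O(nⁿ)

Therefore, the order from slowest to fastest is: D < C < B < A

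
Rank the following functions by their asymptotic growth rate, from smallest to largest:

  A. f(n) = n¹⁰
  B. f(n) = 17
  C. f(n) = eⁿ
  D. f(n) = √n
B < D < A < C

Comparing growth rates:
B = 17 is O(1)
D = √n is O(√n)
A = n¹⁰ is O(n¹⁰)
C = eⁿ is O(eⁿ)

Therefore, the order from slowest to fastest is: B < D < A < C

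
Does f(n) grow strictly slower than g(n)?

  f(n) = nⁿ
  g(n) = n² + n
False

f(n) = nⁿ is O(nⁿ), and g(n) = n² + n is O(n²).
Since O(nⁿ) grows faster than or equal to O(n²), f(n) = o(g(n)) is false.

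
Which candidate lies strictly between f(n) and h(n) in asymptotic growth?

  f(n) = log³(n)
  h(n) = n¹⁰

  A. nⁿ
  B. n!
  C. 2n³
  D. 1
C

We need g(n) with log³(n) = o(g(n)) and g(n) = o(n¹⁰), i.e. O(log³ n) ≺ g ≺ O(n¹⁰).
Check each option:
  A. nⁿ — O(nⁿ) does not grow strictly slower than h(n)
  B. n! — O(n!) does not grow strictly slower than h(n)
  C. 2n³ — O(n³) is strictly between O(log³ n) and O(n¹⁰) ✓
  D. 1 — O(1) does not grow strictly faster than f(n)

Only option C (2n³) lies strictly between.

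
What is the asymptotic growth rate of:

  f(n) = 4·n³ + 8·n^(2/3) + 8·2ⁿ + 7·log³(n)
Θ(2ⁿ)

Order the terms by growth rate: 7·log³(n) ≺ 8·n^(2/3) ≺ 4·n³ ≺ 8·2ⁿ.
The fastest-growing term 8·2ⁿ dominates as n → ∞; dropping its constant factor gives Θ(2ⁿ).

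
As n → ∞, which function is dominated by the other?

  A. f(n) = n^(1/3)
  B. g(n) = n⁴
A

f(n) = n^(1/3) is O(n^(1/3)), while g(n) = n⁴ is O(n⁴).
Since O(n^(1/3)) grows slower than O(n⁴), f(n) is dominated.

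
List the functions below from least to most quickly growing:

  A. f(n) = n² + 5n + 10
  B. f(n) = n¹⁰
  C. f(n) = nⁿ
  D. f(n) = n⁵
A < D < B < C

Comparing growth rates:
A = n² + 5n + 10 is O(n²)
D = n⁵ is O(n⁵)
B = n¹⁰ is O(n¹⁰)
C = nⁿ is O(nⁿ)

Therefore, the order from slowest to fastest is: A < D < B < C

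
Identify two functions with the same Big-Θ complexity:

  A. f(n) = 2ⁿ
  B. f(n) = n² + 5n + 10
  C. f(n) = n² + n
B and C

Examining each function:
  A. 2ⁿ is O(2ⁿ)
  B. n² + 5n + 10 is O(n²)
  C. n² + n is O(n²)

Functions B and C both have the same complexity class.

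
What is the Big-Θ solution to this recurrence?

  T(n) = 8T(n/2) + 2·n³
Θ(n³ log n)

Master Theorem: a = 8, b = 2, f(n) = 2·n³.
Compute the critical exponent d = log₂(8) = 3.
Compare f(n) = Θ(n³) against n^d:
  k = 3 = d, so f(n) = Θ(n^d) — Case 2.
  Work is balanced across levels: T(n) = Θ(n^d log n) = Θ(n³ log n).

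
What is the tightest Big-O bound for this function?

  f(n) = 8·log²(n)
O(log² n)

The dominant term in 8·log²(n) is 8·log²(n), which is Θ(log² n).
Constants are absorbed, so the tightest bound is O(log² n).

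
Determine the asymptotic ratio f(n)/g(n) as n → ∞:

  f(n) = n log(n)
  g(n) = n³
0

Since n log(n) (O(n log n)) grows slower than n³ (O(n³)),
the ratio f(n)/g(n) → 0 as n → ∞.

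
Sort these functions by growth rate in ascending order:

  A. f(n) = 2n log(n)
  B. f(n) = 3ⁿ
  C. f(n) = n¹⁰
A < C < B

Comparing growth rates:
A = 2n log(n) is O(n log n)
C = n¹⁰ is O(n¹⁰)
B = 3ⁿ is O(3ⁿ)

Therefore, the order from slowest to fastest is: A < C < B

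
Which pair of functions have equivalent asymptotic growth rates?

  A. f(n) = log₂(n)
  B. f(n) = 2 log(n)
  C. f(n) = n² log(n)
A and B

Examining each function:
  A. log₂(n) is O(log n)
  B. 2 log(n) is O(log n)
  C. n² log(n) is O(n² log n)

Functions A and B both have the same complexity class.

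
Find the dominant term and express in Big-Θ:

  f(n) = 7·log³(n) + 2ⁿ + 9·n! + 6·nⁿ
Θ(nⁿ)

Order the terms by growth rate: 7·log³(n) ≺ 2ⁿ ≺ 9·n! ≺ 6·nⁿ.
The fastest-growing term 6·nⁿ dominates as n → ∞; dropping its constant factor gives Θ(nⁿ).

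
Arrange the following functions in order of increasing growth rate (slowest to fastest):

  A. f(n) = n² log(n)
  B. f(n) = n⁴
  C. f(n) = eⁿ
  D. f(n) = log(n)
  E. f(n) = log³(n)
D < E < A < B < C

Comparing growth rates:
D = log(n) is O(log n)
E = log³(n) is O(log³ n)
A = n² log(n) is O(n² log n)
B = n⁴ is O(n⁴)
C = eⁿ is O(eⁿ)

Therefore, the order from slowest to fastest is: D < E < A < B < C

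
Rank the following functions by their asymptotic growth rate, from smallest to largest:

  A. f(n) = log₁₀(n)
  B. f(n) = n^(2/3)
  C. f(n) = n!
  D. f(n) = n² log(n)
A < B < D < C

Comparing growth rates:
A = log₁₀(n) is O(log n)
B = n^(2/3) is O(n^(2/3))
D = n² log(n) is O(n² log n)
C = n! is O(n!)

Therefore, the order from slowest to fastest is: A < B < D < C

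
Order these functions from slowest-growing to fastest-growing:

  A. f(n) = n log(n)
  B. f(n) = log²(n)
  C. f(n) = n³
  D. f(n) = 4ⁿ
B < A < C < D

Comparing growth rates:
B = log²(n) is O(log² n)
A = n log(n) is O(n log n)
C = n³ is O(n³)
D = 4ⁿ is O(4ⁿ)

Therefore, the order from slowest to fastest is: B < A < C < D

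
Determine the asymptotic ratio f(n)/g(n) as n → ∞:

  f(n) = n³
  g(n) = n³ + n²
1

Since n³ and n³ + n² have the same growth rate (O(n³)),
the ratio converges to a constant: 1.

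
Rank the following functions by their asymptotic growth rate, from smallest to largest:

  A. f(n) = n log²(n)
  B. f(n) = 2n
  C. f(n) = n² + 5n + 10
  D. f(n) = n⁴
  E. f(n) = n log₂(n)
B < E < A < C < D

Comparing growth rates:
B = 2n is O(n)
E = n log₂(n) is O(n log n)
A = n log²(n) is O(n log² n)
C = n² + 5n + 10 is O(n²)
D = n⁴ is O(n⁴)

Therefore, the order from slowest to fastest is: B < E < A < C < D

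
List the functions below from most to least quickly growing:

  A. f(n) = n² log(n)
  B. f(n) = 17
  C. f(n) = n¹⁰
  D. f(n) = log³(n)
C > A > D > B

Comparing growth rates:
C = n¹⁰ is O(n¹⁰)
A = n² log(n) is O(n² log n)
D = log³(n) is O(log³ n)
B = 17 is O(1)

Therefore, the order from fastest to slowest is: C > A > D > B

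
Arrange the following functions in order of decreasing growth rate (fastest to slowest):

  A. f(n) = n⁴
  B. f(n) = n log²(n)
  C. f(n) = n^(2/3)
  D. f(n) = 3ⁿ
D > A > B > C

Comparing growth rates:
D = 3ⁿ is O(3ⁿ)
A = n⁴ is O(n⁴)
B = n log²(n) is O(n log² n)
C = n^(2/3) is O(n^(2/3))

Therefore, the order from fastest to slowest is: D > A > B > C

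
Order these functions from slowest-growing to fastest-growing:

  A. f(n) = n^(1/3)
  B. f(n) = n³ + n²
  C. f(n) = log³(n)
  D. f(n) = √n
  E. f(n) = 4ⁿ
C < A < D < B < E

Comparing growth rates:
C = log³(n) is O(log³ n)
A = n^(1/3) is O(n^(1/3))
D = √n is O(√n)
B = n³ + n² is O(n³)
E = 4ⁿ is O(4ⁿ)

Therefore, the order from slowest to fastest is: C < A < D < B < E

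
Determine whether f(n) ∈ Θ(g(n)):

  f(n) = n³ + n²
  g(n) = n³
True

f(n) = n³ + n² and g(n) = n³ are both O(n³).
Since they have the same asymptotic growth rate, f(n) = Θ(g(n)) is true.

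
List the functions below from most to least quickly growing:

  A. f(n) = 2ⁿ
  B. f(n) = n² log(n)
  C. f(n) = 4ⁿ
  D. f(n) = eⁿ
C > D > A > B

Comparing growth rates:
C = 4ⁿ is O(4ⁿ)
D = eⁿ is O(eⁿ)
A = 2ⁿ is O(2ⁿ)
B = n² log(n) is O(n² log n)

Therefore, the order from fastest to slowest is: C > D > A > B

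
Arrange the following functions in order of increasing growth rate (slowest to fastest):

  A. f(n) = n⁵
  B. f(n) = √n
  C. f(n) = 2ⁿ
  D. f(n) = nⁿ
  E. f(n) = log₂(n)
E < B < A < C < D

Comparing growth rates:
E = log₂(n) is O(log n)
B = √n is O(√n)
A = n⁵ is O(n⁵)
C = 2ⁿ is O(2ⁿ)
D = nⁿ is O(nⁿ)

Therefore, the order from slowest to fastest is: E < B < A < C < D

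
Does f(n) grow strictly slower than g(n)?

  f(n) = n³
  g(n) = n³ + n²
False

f(n) = n³ is O(n³), and g(n) = n³ + n² is O(n³).
Since they have the same growth rate, f(n) = o(g(n)) is false.
(f = o(g) requires f to grow strictly slower, not equal.)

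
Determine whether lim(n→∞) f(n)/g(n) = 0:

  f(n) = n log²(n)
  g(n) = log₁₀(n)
False

f(n) = n log²(n) is O(n log² n), and g(n) = log₁₀(n) is O(log n).
Since O(n log² n) grows faster than or equal to O(log n), f(n) = o(g(n)) is false.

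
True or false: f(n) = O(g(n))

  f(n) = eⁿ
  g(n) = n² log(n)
False

f(n) = eⁿ is O(eⁿ), and g(n) = n² log(n) is O(n² log n).
Since O(eⁿ) grows faster than O(n² log n), f(n) = O(g(n)) is false.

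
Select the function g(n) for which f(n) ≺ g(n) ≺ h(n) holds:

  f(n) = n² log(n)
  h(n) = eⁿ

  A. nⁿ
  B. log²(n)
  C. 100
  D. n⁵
D

We need g(n) with n² log(n) = o(g(n)) and g(n) = o(eⁿ), i.e. O(n² log n) ≺ g ≺ O(eⁿ).
Check each option:
  A. nⁿ — O(nⁿ) does not grow strictly slower than h(n)
  B. log²(n) — O(log² n) does not grow strictly faster than f(n)
  C. 100 — O(1) does not grow strictly faster than f(n)
  D. n⁵ — O(n⁵) is strictly between O(n² log n) and O(eⁿ) ✓

Only option D (n⁵) lies strictly between.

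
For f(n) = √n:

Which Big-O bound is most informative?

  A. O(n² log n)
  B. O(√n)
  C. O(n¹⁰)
B

f(n) = √n is O(√n).
All listed options are valid Big-O bounds (upper bounds),
but O(√n) is the tightest (smallest valid bound).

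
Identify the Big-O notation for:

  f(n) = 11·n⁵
O(n⁵)

The dominant term in 11·n⁵ is 11·n⁵, which is Θ(n⁵).
Constants are absorbed, so the tightest bound is O(n⁵).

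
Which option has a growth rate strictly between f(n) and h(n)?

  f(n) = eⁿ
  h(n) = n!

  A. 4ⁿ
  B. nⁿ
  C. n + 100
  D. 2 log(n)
A

We need g(n) with eⁿ = o(g(n)) and g(n) = o(n!), i.e. O(eⁿ) ≺ g ≺ O(n!).
Check each option:
  A. 4ⁿ — O(4ⁿ) is strictly between O(eⁿ) and O(n!) ✓
  B. nⁿ — O(nⁿ) does not grow strictly slower than h(n)
  C. n + 100 — O(n) does not grow strictly faster than f(n)
  D. 2 log(n) — O(log n) does not grow strictly faster than f(n)

Only option A (4ⁿ) lies strictly between.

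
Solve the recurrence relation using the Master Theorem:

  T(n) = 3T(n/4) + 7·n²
Θ(n²)

Master Theorem: a = 3, b = 4, f(n) = 7·n².
Compute the critical exponent d = log₄(3) = 0.792.
Compare f(n) = Θ(n²) against n^d:
  k = 2 > d = 0.792, so f(n) = Ω(n^(d+ε)) — Case 3.
  Regularity: a·(n/b)^2/n^2 = a/b^2 = 3/16 < 1 ✓.
  The top-level work dominates: T(n) = Θ(f(n)) = Θ(n²).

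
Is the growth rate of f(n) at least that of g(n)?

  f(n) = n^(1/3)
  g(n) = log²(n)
True

f(n) = n^(1/3) is O(n^(1/3)), and g(n) = log²(n) is O(log² n).
Since O(n^(1/3)) grows at least as fast as O(log² n), f(n) = Ω(g(n)) is true.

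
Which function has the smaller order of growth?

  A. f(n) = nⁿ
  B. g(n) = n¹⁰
B

f(n) = nⁿ is O(nⁿ), while g(n) = n¹⁰ is O(n¹⁰).
Since O(n¹⁰) grows slower than O(nⁿ), g(n) is dominated.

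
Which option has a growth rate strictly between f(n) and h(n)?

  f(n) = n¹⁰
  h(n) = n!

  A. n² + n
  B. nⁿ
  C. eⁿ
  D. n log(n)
C

We need g(n) with n¹⁰ = o(g(n)) and g(n) = o(n!), i.e. O(n¹⁰) ≺ g ≺ O(n!).
Check each option:
  A. n² + n — O(n²) does not grow strictly faster than f(n)
  B. nⁿ — O(nⁿ) does not grow strictly slower than h(n)
  C. eⁿ — O(eⁿ) is strictly between O(n¹⁰) and O(n!) ✓
  D. n log(n) — O(n log n) does not grow strictly faster than f(n)

Only option C (eⁿ) lies strictly between.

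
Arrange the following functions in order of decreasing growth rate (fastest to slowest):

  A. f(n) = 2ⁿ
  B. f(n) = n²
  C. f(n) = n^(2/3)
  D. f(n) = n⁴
A > D > B > C

Comparing growth rates:
A = 2ⁿ is O(2ⁿ)
D = n⁴ is O(n⁴)
B = n² is O(n²)
C = n^(2/3) is O(n^(2/3))

Therefore, the order from fastest to slowest is: A > D > B > C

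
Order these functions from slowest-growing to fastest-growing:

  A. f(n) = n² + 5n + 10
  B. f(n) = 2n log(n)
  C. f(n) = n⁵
B < A < C

Comparing growth rates:
B = 2n log(n) is O(n log n)
A = n² + 5n + 10 is O(n²)
C = n⁵ is O(n⁵)

Therefore, the order from slowest to fastest is: B < A < C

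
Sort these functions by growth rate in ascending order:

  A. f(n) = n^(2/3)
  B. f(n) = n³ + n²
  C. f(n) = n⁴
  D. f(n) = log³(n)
D < A < B < C

Comparing growth rates:
D = log³(n) is O(log³ n)
A = n^(2/3) is O(n^(2/3))
B = n³ + n² is O(n³)
C = n⁴ is O(n⁴)

Therefore, the order from slowest to fastest is: D < A < B < C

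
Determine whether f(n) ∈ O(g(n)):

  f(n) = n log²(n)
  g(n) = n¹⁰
True

f(n) = n log²(n) is O(n log² n), and g(n) = n¹⁰ is O(n¹⁰).
Since O(n log² n) ⊆ O(n¹⁰) (f grows no faster than g), f(n) = O(g(n)) is true.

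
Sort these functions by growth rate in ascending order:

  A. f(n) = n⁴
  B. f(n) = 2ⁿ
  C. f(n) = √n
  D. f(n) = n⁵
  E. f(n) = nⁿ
C < A < D < B < E

Comparing growth rates:
C = √n is O(√n)
A = n⁴ is O(n⁴)
D = n⁵ is O(n⁵)
B = 2ⁿ is O(2ⁿ)
E = nⁿ is O(nⁿ)

Therefore, the order from slowest to fastest is: C < A < D < B < E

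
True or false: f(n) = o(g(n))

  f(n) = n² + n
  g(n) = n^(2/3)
False

f(n) = n² + n is O(n²), and g(n) = n^(2/3) is O(n^(2/3)).
Since O(n²) grows faster than or equal to O(n^(2/3)), f(n) = o(g(n)) is false.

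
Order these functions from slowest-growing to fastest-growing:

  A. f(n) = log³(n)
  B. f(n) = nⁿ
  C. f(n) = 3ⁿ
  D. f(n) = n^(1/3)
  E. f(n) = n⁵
A < D < E < C < B

Comparing growth rates:
A = log³(n) is O(log³ n)
D = n^(1/3) is O(n^(1/3))
E = n⁵ is O(n⁵)
C = 3ⁿ is O(3ⁿ)
B = nⁿ is O(nⁿ)

Therefore, the order from slowest to fastest is: A < D < E < C < B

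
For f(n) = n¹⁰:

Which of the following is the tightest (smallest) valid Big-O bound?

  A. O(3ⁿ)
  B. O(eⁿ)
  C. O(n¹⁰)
C

f(n) = n¹⁰ is O(n¹⁰).
All listed options are valid Big-O bounds (upper bounds),
but O(n¹⁰) is the tightest (smallest valid bound).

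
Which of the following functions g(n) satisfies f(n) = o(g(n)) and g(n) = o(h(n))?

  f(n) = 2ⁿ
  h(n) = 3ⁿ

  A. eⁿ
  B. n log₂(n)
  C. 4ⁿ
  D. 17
A

We need g(n) with 2ⁿ = o(g(n)) and g(n) = o(3ⁿ), i.e. O(2ⁿ) ≺ g ≺ O(3ⁿ).
Check each option:
  A. eⁿ — O(eⁿ) is strictly between O(2ⁿ) and O(3ⁿ) ✓
  B. n log₂(n) — O(n log n) does not grow strictly faster than f(n)
  C. 4ⁿ — O(4ⁿ) does not grow strictly slower than h(n)
  D. 17 — O(1) does not grow strictly faster than f(n)

Only option A (eⁿ) lies strictly between.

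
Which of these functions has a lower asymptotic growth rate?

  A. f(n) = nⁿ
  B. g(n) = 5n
B

f(n) = nⁿ is O(nⁿ), while g(n) = 5n is O(n).
Since O(n) grows slower than O(nⁿ), g(n) is dominated.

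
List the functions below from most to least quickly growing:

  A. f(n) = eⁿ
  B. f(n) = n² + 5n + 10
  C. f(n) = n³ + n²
A > C > B

Comparing growth rates:
A = eⁿ is O(eⁿ)
C = n³ + n² is O(n³)
B = n² + 5n + 10 is O(n²)

Therefore, the order from fastest to slowest is: A > C > B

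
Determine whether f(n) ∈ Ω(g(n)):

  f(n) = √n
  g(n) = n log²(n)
False

f(n) = √n is O(√n), and g(n) = n log²(n) is O(n log² n).
Since O(√n) grows slower than O(n log² n), f(n) = Ω(g(n)) is false.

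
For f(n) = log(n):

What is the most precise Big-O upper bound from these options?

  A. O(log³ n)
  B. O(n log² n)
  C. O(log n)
C

f(n) = log(n) is O(log n).
All listed options are valid Big-O bounds (upper bounds),
but O(log n) is the tightest (smallest valid bound).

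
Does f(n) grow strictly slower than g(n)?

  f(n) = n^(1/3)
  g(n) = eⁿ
True

f(n) = n^(1/3) is O(n^(1/3)), and g(n) = eⁿ is O(eⁿ).
Since O(n^(1/3)) grows strictly slower than O(eⁿ), f(n) = o(g(n)) is true.
This means lim(n→∞) f(n)/g(n) = 0.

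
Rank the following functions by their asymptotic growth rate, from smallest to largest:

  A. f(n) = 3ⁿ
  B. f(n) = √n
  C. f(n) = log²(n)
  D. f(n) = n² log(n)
C < B < D < A

Comparing growth rates:
C = log²(n) is O(log² n)
B = √n is O(√n)
D = n² log(n) is O(n² log n)
A = 3ⁿ is O(3ⁿ)

Therefore, the order from slowest to fastest is: C < B < D < A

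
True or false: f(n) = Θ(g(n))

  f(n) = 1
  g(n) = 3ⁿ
False

f(n) = 1 is O(1), and g(n) = 3ⁿ is O(3ⁿ).
Since they have different growth rates, f(n) = Θ(g(n)) is false.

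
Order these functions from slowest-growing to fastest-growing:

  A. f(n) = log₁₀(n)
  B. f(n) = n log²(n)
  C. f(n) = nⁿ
A < B < C

Comparing growth rates:
A = log₁₀(n) is O(log n)
B = n log²(n) is O(n log² n)
C = nⁿ is O(nⁿ)

Therefore, the order from slowest to fastest is: A < B < C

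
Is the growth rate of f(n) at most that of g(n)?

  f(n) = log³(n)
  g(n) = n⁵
True

f(n) = log³(n) is O(log³ n), and g(n) = n⁵ is O(n⁵).
Since O(log³ n) ⊆ O(n⁵) (f grows no faster than g), f(n) = O(g(n)) is true.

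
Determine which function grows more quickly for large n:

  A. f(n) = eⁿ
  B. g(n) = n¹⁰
A

f(n) = eⁿ is O(eⁿ), while g(n) = n¹⁰ is O(n¹⁰).
Since O(eⁿ) grows faster than O(n¹⁰), f(n) dominates.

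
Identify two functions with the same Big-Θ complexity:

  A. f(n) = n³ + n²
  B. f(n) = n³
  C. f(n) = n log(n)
A and B

Examining each function:
  A. n³ + n² is O(n³)
  B. n³ is O(n³)
  C. n log(n) is O(n log n)

Functions A and B both have the same complexity class.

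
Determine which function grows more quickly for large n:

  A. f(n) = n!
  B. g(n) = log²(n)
A

f(n) = n! is O(n!), while g(n) = log²(n) is O(log² n).
Since O(n!) grows faster than O(log² n), f(n) dominates.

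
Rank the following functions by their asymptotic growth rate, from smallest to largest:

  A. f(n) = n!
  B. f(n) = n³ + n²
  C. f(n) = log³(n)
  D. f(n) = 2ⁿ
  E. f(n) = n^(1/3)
C < E < B < D < A

Comparing growth rates:
C = log³(n) is O(log³ n)
E = n^(1/3) is O(n^(1/3))
B = n³ + n² is O(n³)
D = 2ⁿ is O(2ⁿ)
A = n! is O(n!)

Therefore, the order from slowest to fastest is: C < E < B < D < A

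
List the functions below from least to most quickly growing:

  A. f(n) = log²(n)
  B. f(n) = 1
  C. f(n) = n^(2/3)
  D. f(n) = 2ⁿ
B < A < C < D

Comparing growth rates:
B = 1 is O(1)
A = log²(n) is O(log² n)
C = n^(2/3) is O(n^(2/3))
D = 2ⁿ is O(2ⁿ)

Therefore, the order from slowest to fastest is: B < A < C < D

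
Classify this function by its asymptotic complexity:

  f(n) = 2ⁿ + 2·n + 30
O(2ⁿ)

The dominant term in 2ⁿ + 2·n + 30 is 2ⁿ, which is Θ(2ⁿ).
Lower-order terms (2·n, 30) are asymptotically negligible.
Constants are absorbed, so the tightest bound is O(2ⁿ).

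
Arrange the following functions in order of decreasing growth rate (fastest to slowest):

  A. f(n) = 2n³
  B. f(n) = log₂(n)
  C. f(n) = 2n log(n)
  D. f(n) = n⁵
D > A > C > B

Comparing growth rates:
D = n⁵ is O(n⁵)
A = 2n³ is O(n³)
C = 2n log(n) is O(n log n)
B = log₂(n) is O(log n)

Therefore, the order from fastest to slowest is: D > A > C > B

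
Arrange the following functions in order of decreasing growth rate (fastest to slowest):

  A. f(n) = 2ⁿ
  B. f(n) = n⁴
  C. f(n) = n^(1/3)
A > B > C

Comparing growth rates:
A = 2ⁿ is O(2ⁿ)
B = n⁴ is O(n⁴)
C = n^(1/3) is O(n^(1/3))

Therefore, the order from fastest to slowest is: A > B > C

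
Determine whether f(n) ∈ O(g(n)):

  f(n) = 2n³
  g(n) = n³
True

f(n) = 2n³ and g(n) = n³ are both O(n³).
Big-O permits equal growth rates (f ≤ c·g for some c), so f(n) = O(g(n)) is true.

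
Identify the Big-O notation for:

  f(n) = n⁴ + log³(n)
O(n⁴)

The dominant term in n⁴ + log³(n) is n⁴, which is Θ(n⁴).
Lower-order terms (log³(n)) are asymptotically negligible.
Constants are absorbed, so the tightest bound is O(n⁴).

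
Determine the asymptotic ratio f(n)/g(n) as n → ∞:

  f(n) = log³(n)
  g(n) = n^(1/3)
0

Since log³(n) (O(log³ n)) grows slower than n^(1/3) (O(n^(1/3))),
the ratio f(n)/g(n) → 0 as n → ∞.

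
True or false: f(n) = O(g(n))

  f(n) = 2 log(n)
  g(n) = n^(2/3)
True

f(n) = 2 log(n) is O(log n), and g(n) = n^(2/3) is O(n^(2/3)).
Since O(log n) ⊆ O(n^(2/3)) (f grows no faster than g), f(n) = O(g(n)) is true.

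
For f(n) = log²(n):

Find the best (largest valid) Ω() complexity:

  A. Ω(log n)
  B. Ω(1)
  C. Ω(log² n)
C

f(n) = log²(n) is Ω(log² n).
All listed options are valid Big-Ω bounds (lower bounds),
but Ω(log² n) is the tightest (largest valid bound).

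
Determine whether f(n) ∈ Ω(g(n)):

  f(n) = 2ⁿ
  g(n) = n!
False

f(n) = 2ⁿ is O(2ⁿ), and g(n) = n! is O(n!).
Since O(2ⁿ) grows slower than O(n!), f(n) = Ω(g(n)) is false.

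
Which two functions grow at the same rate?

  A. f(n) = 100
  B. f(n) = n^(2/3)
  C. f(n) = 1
A and C

Examining each function:
  A. 100 is O(1)
  B. n^(2/3) is O(n^(2/3))
  C. 1 is O(1)

Functions A and C both have the same complexity class.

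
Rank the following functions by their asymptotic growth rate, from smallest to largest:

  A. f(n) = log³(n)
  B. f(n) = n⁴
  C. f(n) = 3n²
A < C < B

Comparing growth rates:
A = log³(n) is O(log³ n)
C = 3n² is O(n²)
B = n⁴ is O(n⁴)

Therefore, the order from slowest to fastest is: A < C < B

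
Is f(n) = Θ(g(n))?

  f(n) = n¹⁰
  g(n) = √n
False

f(n) = n¹⁰ is O(n¹⁰), and g(n) = √n is O(√n).
Since they have different growth rates, f(n) = Θ(g(n)) is false.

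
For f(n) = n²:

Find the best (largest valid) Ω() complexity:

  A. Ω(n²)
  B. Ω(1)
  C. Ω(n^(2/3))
A

f(n) = n² is Ω(n²).
All listed options are valid Big-Ω bounds (lower bounds),
but Ω(n²) is the tightest (largest valid bound).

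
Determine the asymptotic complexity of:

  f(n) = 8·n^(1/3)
O(n^(1/3))

The dominant term in 8·n^(1/3) is 8·n^(1/3), which is Θ(n^(1/3)).
Constants are absorbed, so the tightest bound is O(n^(1/3)).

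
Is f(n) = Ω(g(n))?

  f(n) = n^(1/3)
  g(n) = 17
True

f(n) = n^(1/3) is O(n^(1/3)), and g(n) = 17 is O(1).
Since O(n^(1/3)) grows at least as fast as O(1), f(n) = Ω(g(n)) is true.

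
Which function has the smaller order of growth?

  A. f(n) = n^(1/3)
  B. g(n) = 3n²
A

f(n) = n^(1/3) is O(n^(1/3)), while g(n) = 3n² is O(n²).
Since O(n^(1/3)) grows slower than O(n²), f(n) is dominated.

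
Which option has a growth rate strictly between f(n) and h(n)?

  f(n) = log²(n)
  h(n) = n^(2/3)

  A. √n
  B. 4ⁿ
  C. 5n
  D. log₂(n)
A

We need g(n) with log²(n) = o(g(n)) and g(n) = o(n^(2/3)), i.e. O(log² n) ≺ g ≺ O(n^(2/3)).
Check each option:
  A. √n — O(√n) is strictly between O(log² n) and O(n^(2/3)) ✓
  B. 4ⁿ — O(4ⁿ) does not grow strictly slower than h(n)
  C. 5n — O(n) does not grow strictly slower than h(n)
  D. log₂(n) — O(log n) does not grow strictly faster than f(n)

Only option A (√n) lies strictly between.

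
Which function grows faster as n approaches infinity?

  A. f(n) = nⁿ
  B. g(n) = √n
A

f(n) = nⁿ is O(nⁿ), while g(n) = √n is O(√n).
Since O(nⁿ) grows faster than O(√n), f(n) dominates.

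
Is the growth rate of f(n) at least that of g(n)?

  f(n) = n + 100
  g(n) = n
True

f(n) = n + 100 and g(n) = n are both O(n).
Big-Ω permits equal growth rates (f ≥ c·g for some c > 0), so f(n) = Ω(g(n)) is true.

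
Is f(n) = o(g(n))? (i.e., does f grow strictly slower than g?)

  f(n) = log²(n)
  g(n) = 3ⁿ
True

f(n) = log²(n) is O(log² n), and g(n) = 3ⁿ is O(3ⁿ).
Since O(log² n) grows strictly slower than O(3ⁿ), f(n) = o(g(n)) is true.
This means lim(n→∞) f(n)/g(n) = 0.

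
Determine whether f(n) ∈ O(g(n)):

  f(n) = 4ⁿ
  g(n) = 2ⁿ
False

f(n) = 4ⁿ is O(4ⁿ), and g(n) = 2ⁿ is O(2ⁿ).
Since O(4ⁿ) grows faster than O(2ⁿ), f(n) = O(g(n)) is false.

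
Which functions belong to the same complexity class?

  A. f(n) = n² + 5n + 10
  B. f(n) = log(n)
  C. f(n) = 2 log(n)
B and C

Examining each function:
  A. n² + 5n + 10 is O(n²)
  B. log(n) is O(log n)
  C. 2 log(n) is O(log n)

Functions B and C both have the same complexity class.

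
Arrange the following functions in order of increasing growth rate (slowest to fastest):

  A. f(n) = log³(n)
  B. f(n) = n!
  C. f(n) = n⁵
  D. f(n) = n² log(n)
A < D < C < B

Comparing growth rates:
A = log³(n) is O(log³ n)
D = n² log(n) is O(n² log n)
C = n⁵ is O(n⁵)
B = n! is O(n!)

Therefore, the order from slowest to fastest is: A < D < C < B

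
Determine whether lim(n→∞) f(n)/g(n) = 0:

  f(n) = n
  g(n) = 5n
False

f(n) = n is O(n), and g(n) = 5n is O(n).
Since they have the same growth rate, f(n) = o(g(n)) is false.
(f = o(g) requires f to grow strictly slower, not equal.)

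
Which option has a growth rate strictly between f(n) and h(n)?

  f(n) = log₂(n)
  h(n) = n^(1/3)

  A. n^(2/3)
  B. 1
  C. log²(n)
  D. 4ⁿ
C

We need g(n) with log₂(n) = o(g(n)) and g(n) = o(n^(1/3)), i.e. O(log n) ≺ g ≺ O(n^(1/3)).
Check each option:
  A. n^(2/3) — O(n^(2/3)) does not grow strictly slower than h(n)
  B. 1 — O(1) does not grow strictly faster than f(n)
  C. log²(n) — O(log² n) is strictly between O(log n) and O(n^(1/3)) ✓
  D. 4ⁿ — O(4ⁿ) does not grow strictly slower than h(n)

Only option C (log²(n)) lies strictly between.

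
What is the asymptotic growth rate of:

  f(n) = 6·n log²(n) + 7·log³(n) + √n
Θ(n log² n)

Order the terms by growth rate: 7·log³(n) ≺ √n ≺ 6·n log²(n).
The fastest-growing term 6·n log²(n) dominates as n → ∞; dropping its constant factor gives Θ(n log² n).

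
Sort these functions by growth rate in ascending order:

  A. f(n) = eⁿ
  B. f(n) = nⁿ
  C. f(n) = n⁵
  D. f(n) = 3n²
D < C < A < B

Comparing growth rates:
D = 3n² is O(n²)
C = n⁵ is O(n⁵)
A = eⁿ is O(eⁿ)
B = nⁿ is O(nⁿ)

Therefore, the order from slowest to fastest is: D < C < A < B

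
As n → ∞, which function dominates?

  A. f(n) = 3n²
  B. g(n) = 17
A

f(n) = 3n² is O(n²), while g(n) = 17 is O(1).
Since O(n²) grows faster than O(1), f(n) dominates.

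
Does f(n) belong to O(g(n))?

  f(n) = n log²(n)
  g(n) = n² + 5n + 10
True

f(n) = n log²(n) is O(n log² n), and g(n) = n² + 5n + 10 is O(n²).
Since O(n log² n) ⊆ O(n²) (f grows no faster than g), f(n) = O(g(n)) is true.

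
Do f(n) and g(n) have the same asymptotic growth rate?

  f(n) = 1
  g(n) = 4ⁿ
False

f(n) = 1 is O(1), and g(n) = 4ⁿ is O(4ⁿ).
Since they have different growth rates, f(n) = Θ(g(n)) is false.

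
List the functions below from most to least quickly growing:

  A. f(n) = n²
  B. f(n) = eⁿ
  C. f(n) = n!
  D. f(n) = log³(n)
C > B > A > D

Comparing growth rates:
C = n! is O(n!)
B = eⁿ is O(eⁿ)
A = n² is O(n²)
D = log³(n) is O(log³ n)

Therefore, the order from fastest to slowest is: C > B > A > D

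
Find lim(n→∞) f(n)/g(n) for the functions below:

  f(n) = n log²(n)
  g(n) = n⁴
0

Since n log²(n) (O(n log² n)) grows slower than n⁴ (O(n⁴)),
the ratio f(n)/g(n) → 0 as n → ∞.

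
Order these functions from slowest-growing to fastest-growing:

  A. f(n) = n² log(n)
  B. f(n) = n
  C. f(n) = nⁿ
B < A < C

Comparing growth rates:
B = n is O(n)
A = n² log(n) is O(n² log n)
C = nⁿ is O(nⁿ)

Therefore, the order from slowest to fastest is: B < A < C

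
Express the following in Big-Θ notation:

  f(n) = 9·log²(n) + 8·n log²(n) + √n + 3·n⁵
Θ(n⁵)

Order the terms by growth rate: 9·log²(n) ≺ √n ≺ 8·n log²(n) ≺ 3·n⁵.
The fastest-growing term 3·n⁵ dominates as n → ∞; dropping its constant factor gives Θ(n⁵).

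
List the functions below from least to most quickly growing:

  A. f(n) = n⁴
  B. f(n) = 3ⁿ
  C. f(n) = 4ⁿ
A < B < C

Comparing growth rates:
A = n⁴ is O(n⁴)
B = 3ⁿ is O(3ⁿ)
C = 4ⁿ is O(4ⁿ)

Therefore, the order from slowest to fastest is: A < B < C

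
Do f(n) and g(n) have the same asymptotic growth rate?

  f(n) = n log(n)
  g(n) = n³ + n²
False

f(n) = n log(n) is O(n log n), and g(n) = n³ + n² is O(n³).
Since they have different growth rates, f(n) = Θ(g(n)) is false.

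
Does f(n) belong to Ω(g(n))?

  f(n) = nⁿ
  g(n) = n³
True

f(n) = nⁿ is O(nⁿ), and g(n) = n³ is O(n³).
Since O(nⁿ) grows at least as fast as O(n³), f(n) = Ω(g(n)) is true.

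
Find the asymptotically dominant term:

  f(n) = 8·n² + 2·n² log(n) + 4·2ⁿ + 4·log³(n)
4·2ⁿ

Looking at each term:
  - 8·n² is O(n²)
  - 2·n² log(n) is O(n² log n)
  - 4·2ⁿ is O(2ⁿ)
  - 4·log³(n) is O(log³ n)

The term 4·2ⁿ (O(2ⁿ)) grows fastest and dominates all others.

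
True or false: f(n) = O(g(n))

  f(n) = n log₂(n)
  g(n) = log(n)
False

f(n) = n log₂(n) is O(n log n), and g(n) = log(n) is O(log n).
Since O(n log n) grows faster than O(log n), f(n) = O(g(n)) is false.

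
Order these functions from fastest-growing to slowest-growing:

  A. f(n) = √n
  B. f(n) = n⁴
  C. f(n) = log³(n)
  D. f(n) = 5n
B > D > A > C

Comparing growth rates:
B = n⁴ is O(n⁴)
D = 5n is O(n)
A = √n is O(√n)
C = log³(n) is O(log³ n)

Therefore, the order from fastest to slowest is: B > D > A > C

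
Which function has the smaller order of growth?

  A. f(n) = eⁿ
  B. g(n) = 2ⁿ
B

f(n) = eⁿ is O(eⁿ), while g(n) = 2ⁿ is O(2ⁿ).
Since O(2ⁿ) grows slower than O(eⁿ), g(n) is dominated.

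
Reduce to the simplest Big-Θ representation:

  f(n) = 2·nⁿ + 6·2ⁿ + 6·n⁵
Θ(nⁿ)

Order the terms by growth rate: 6·n⁵ ≺ 6·2ⁿ ≺ 2·nⁿ.
The fastest-growing term 2·nⁿ dominates as n → ∞; dropping its constant factor gives Θ(nⁿ).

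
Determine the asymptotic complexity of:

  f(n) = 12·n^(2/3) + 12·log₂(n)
O(n^(2/3))

The dominant term in 12·n^(2/3) + 12·log₂(n) is 12·n^(2/3), which is Θ(n^(2/3)).
Lower-order terms (12·log₂(n)) are asymptotically negligible.
Constants are absorbed, so the tightest bound is O(n^(2/3)).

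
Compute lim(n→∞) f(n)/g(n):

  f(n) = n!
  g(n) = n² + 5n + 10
∞

Since n! (O(n!)) grows faster than n² + 5n + 10 (O(n²)),
the ratio f(n)/g(n) → ∞ as n → ∞.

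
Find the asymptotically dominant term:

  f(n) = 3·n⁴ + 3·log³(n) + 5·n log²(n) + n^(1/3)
3·n⁴

Looking at each term:
  - 3·n⁴ is O(n⁴)
  - 3·log³(n) is O(log³ n)
  - 5·n log²(n) is O(n log² n)
  - n^(1/3) is O(n^(1/3))

The term 3·n⁴ (O(n⁴)) grows fastest and dominates all others.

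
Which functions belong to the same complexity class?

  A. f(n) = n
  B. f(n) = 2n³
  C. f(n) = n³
B and C

Examining each function:
  A. n is O(n)
  B. 2n³ is O(n³)
  C. n³ is O(n³)

Functions B and C both have the same complexity class.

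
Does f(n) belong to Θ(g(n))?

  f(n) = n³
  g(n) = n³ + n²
True

f(n) = n³ and g(n) = n³ + n² are both O(n³).
Since they have the same asymptotic growth rate, f(n) = Θ(g(n)) is true.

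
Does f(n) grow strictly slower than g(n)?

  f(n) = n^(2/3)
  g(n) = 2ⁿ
True

f(n) = n^(2/3) is O(n^(2/3)), and g(n) = 2ⁿ is O(2ⁿ).
Since O(n^(2/3)) grows strictly slower than O(2ⁿ), f(n) = o(g(n)) is true.
This means lim(n→∞) f(n)/g(n) = 0.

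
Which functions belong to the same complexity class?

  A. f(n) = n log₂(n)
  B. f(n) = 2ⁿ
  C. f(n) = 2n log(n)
A and C

Examining each function:
  A. n log₂(n) is O(n log n)
  B. 2ⁿ is O(2ⁿ)
  C. 2n log(n) is O(n log n)

Functions A and C both have the same complexity class.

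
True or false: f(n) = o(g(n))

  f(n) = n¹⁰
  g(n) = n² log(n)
False

f(n) = n¹⁰ is O(n¹⁰), and g(n) = n² log(n) is O(n² log n).
Since O(n¹⁰) grows faster than or equal to O(n² log n), f(n) = o(g(n)) is false.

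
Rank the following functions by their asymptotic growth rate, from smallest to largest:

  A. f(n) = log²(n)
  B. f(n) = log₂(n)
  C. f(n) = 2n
B < A < C

Comparing growth rates:
B = log₂(n) is O(log n)
A = log²(n) is O(log² n)
C = 2n is O(n)

Therefore, the order from slowest to fastest is: B < A < C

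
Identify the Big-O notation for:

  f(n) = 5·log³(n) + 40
O(log³ n)

The dominant term in 5·log³(n) + 40 is 5·log³(n), which is Θ(log³ n).
Lower-order terms (40) are asymptotically negligible.
Constants are absorbed, so the tightest bound is O(log³ n).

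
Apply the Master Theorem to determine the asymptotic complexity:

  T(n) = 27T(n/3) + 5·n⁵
Θ(n⁵)

Master Theorem: a = 27, b = 3, f(n) = 5·n⁵.
Compute the critical exponent d = log₃(27) = 3.
Compare f(n) = Θ(n⁵) against n^d:
  k = 5 > d = 3, so f(n) = Ω(n^(d+ε)) — Case 3.
  Regularity: a·(n/b)^5/n^5 = a/b^5 = 27/243 < 1 ✓.
  The top-level work dominates: T(n) = Θ(f(n)) = Θ(n⁵).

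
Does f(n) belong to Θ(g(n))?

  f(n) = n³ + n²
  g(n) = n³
True

f(n) = n³ + n² and g(n) = n³ are both O(n³).
Since they have the same asymptotic growth rate, f(n) = Θ(g(n)) is true.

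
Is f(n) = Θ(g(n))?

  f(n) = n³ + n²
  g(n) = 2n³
True

f(n) = n³ + n² and g(n) = 2n³ are both O(n³).
Since they have the same asymptotic growth rate, f(n) = Θ(g(n)) is true.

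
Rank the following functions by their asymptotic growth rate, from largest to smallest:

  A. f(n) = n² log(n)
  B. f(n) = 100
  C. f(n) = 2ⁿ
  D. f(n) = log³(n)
C > A > D > B

Comparing growth rates:
C = 2ⁿ is O(2ⁿ)
A = n² log(n) is O(n² log n)
D = log³(n) is O(log³ n)
B = 100 is O(1)

Therefore, the order from fastest to slowest is: C > A > D > B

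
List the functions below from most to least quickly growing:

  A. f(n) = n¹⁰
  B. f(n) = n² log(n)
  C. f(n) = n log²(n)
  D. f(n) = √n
A > B > C > D

Comparing growth rates:
A = n¹⁰ is O(n¹⁰)
B = n² log(n) is O(n² log n)
C = n log²(n) is O(n log² n)
D = √n is O(√n)

Therefore, the order from fastest to slowest is: A > B > C > D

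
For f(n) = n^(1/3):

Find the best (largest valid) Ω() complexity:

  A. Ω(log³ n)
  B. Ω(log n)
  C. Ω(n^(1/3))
C

f(n) = n^(1/3) is Ω(n^(1/3)).
All listed options are valid Big-Ω bounds (lower bounds),
but Ω(n^(1/3)) is the tightest (largest valid bound).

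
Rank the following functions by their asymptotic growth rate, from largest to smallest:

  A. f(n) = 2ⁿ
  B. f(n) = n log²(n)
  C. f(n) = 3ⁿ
C > A > B

Comparing growth rates:
C = 3ⁿ is O(3ⁿ)
A = 2ⁿ is O(2ⁿ)
B = n log²(n) is O(n log² n)

Therefore, the order from fastest to slowest is: C > A > B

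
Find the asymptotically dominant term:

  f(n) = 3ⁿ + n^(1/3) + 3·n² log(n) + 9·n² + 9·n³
3ⁿ

Looking at each term:
  - 3ⁿ is O(3ⁿ)
  - n^(1/3) is O(n^(1/3))
  - 3·n² log(n) is O(n² log n)
  - 9·n² is O(n²)
  - 9·n³ is O(n³)

The term 3ⁿ (O(3ⁿ)) grows fastest and dominates all others.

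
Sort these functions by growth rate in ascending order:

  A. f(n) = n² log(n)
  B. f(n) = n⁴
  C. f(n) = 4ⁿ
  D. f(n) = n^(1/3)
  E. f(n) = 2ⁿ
D < A < B < E < C

Comparing growth rates:
D = n^(1/3) is O(n^(1/3))
A = n² log(n) is O(n² log n)
B = n⁴ is O(n⁴)
E = 2ⁿ is O(2ⁿ)
C = 4ⁿ is O(4ⁿ)

Therefore, the order from slowest to fastest is: D < A < B < E < C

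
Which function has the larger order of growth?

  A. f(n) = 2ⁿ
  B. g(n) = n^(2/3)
A

f(n) = 2ⁿ is O(2ⁿ), while g(n) = n^(2/3) is O(n^(2/3)).
Since O(2ⁿ) grows faster than O(n^(2/3)), f(n) dominates.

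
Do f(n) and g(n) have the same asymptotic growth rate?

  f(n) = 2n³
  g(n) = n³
True

f(n) = 2n³ and g(n) = n³ are both O(n³).
Since they have the same asymptotic growth rate, f(n) = Θ(g(n)) is true.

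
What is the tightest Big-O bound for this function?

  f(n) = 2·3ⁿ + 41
O(3ⁿ)

The dominant term in 2·3ⁿ + 41 is 2·3ⁿ, which is Θ(3ⁿ).
Lower-order terms (41) are asymptotically negligible.
Constants are absorbed, so the tightest bound is O(3ⁿ).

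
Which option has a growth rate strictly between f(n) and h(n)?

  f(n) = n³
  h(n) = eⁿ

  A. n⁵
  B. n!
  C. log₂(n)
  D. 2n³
A

We need g(n) with n³ = o(g(n)) and g(n) = o(eⁿ), i.e. O(n³) ≺ g ≺ O(eⁿ).
Check each option:
  A. n⁵ — O(n⁵) is strictly between O(n³) and O(eⁿ) ✓
  B. n! — O(n!) does not grow strictly slower than h(n)
  C. log₂(n) — O(log n) does not grow strictly faster than f(n)
  D. 2n³ — O(n³) does not grow strictly faster than f(n)

Only option A (n⁵) lies strictly between.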